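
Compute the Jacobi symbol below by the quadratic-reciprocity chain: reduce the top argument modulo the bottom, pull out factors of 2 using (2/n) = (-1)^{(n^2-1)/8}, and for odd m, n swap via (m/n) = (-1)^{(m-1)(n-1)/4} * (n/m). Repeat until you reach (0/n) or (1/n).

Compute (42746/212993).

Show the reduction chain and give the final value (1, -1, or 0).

0

42746 = 2^1·21373; (2/212993) = +1 since 212993 mod 8 = 1, so (42746/212993) = (+1)^1·(21373/212993); sign now +1
reciprocity: (21373/212993) = +1·(212993/21373) since 21373 mod 4 = 1, 212993 mod 4 = 1; sign now +1
(212993/21373) = (20636/21373)   [reduce mod 21373]
20636 = 2^2·5159; (2/21373) = -1 since 21373 mod 8 = 5, so (20636/21373) = (-1)^2·(5159/21373); sign now +1
reciprocity: (5159/21373) = +1·(21373/5159) since 5159 mod 4 = 3, 21373 mod 4 = 1; sign now +1
(21373/5159) = (737/5159)   [reduce mod 5159]
reciprocity: (737/5159) = +1·(5159/737) since 737 mod 4 = 1, 5159 mod 4 = 3; sign now +1
(5159/737) = (0/737)   [reduce mod 737]
(0/737) = 0   [gcd(a, n) > 1]; final value = 0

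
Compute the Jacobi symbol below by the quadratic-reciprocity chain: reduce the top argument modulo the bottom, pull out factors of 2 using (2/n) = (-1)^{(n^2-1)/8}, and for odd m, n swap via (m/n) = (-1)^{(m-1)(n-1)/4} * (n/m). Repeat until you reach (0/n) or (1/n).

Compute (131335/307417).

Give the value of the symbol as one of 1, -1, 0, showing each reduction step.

1

flip (131335/307417) -> (307417/131335): both odd, 131335 mod 4 = 3, 307417 mod 4 = 1, so the flip contributes +1; sign now +1
(307417/131335): 307417 mod 131335 = 44747, so (307417/131335) = (44747/131335)
flip (44747/131335) -> (131335/44747): both odd, 44747 mod 4 = 3, 131335 mod 4 = 3, so the flip contributes -1; sign now -1
(131335/44747): 131335 mod 44747 = 41841, so (131335/44747) = (41841/44747)
flip (41841/44747) -> (44747/41841): both odd, 41841 mod 4 = 1, 44747 mod 4 = 3, so the flip contributes +1; sign now -1
(44747/41841): 44747 mod 41841 = 2906, so (44747/41841) = (2906/41841)
factor out 2^1: 2906 = 2^1·1453; with 41841 mod 8 = 1, (2/41841) = +1; sign now -1; continue with (1453/41841)
flip (1453/41841) -> (41841/1453): both odd, 1453 mod 4 = 1, 41841 mod 4 = 1, so the flip contributes +1; sign now -1
(41841/1453): 41841 mod 1453 = 1157, so (41841/1453) = (1157/1453)
flip (1157/1453) -> (1453/1157): both odd, 1157 mod 4 = 1, 1453 mod 4 = 1, so the flip contributes +1; sign now -1
(1453/1157): 1453 mod 1157 = 296, so (1453/1157) = (296/1157)
factor out 2^3: 296 = 2^3·37; with 1157 mod 8 = 5, (2/1157) = -1; sign now +1; continue with (37/1157)
flip (37/1157) -> (1157/37): both odd, 37 mod 4 = 1, 1157 mod 4 = 1, so the flip contributes +1; sign now +1
(1157/37): 1157 mod 37 = 10, so (1157/37) = (10/37)
factor out 2^1: 10 = 2^1·5; with 37 mod 8 = 5, (2/37) = -1; sign now -1; continue with (5/37)
flip (5/37) -> (37/5): both odd, 5 mod 4 = 1, 37 mod 4 = 1, so the flip contributes +1; sign now -1
(37/5): 37 mod 5 = 2, so (37/5) = (2/5)
factor out 2^1: 2 = 2^1·1; with 5 mod 8 = 5, (2/5) = -1; sign now +1; continue with (1/5)
reached (1/5) = 1, so the symbol is +1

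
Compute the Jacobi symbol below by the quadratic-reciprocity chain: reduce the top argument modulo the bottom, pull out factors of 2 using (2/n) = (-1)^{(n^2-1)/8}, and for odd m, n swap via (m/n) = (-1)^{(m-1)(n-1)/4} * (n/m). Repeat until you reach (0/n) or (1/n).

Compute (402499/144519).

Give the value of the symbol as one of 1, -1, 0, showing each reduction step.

-1

(402499/144519) = (113461/144519)   [reduce mod 144519]
reciprocity: (113461/144519) = +1·(144519/113461) since 113461 mod 4 = 1, 144519 mod 4 = 3; sign now +1
(144519/113461) = (31058/113461)   [reduce mod 113461]
31058 = 2^1·15529; (2/113461) = -1 since 113461 mod 8 = 5, so (31058/113461) = (-1)^1·(15529/113461); sign now -1
reciprocity: (15529/113461) = +1·(113461/15529) since 15529 mod 4 = 1, 113461 mod 4 = 1; sign now -1
(113461/15529) = (4758/15529)   [reduce mod 15529]
4758 = 2^1·2379; (2/15529) = +1 since 15529 mod 8 = 1, so (4758/15529) = (+1)^1·(2379/15529); sign now -1
reciprocity: (2379/15529) = +1·(15529/2379) since 2379 mod 4 = 3, 15529 mod 4 = 1; sign now -1
(15529/2379) = (1255/2379)   [reduce mod 2379]
reciprocity: (1255/2379) = -1·(2379/1255) since 1255 mod 4 = 3, 2379 mod 4 = 3; sign now +1
(2379/1255) = (1124/1255)   [reduce mod 1255]
1124 = 2^2·281; (2/1255) = +1 since 1255 mod 8 = 7, so (1124/1255) = (+1)^2·(281/1255); sign now +1
reciprocity: (281/1255) = +1·(1255/281) since 281 mod 4 = 1, 1255 mod 4 = 3; sign now +1
(1255/281) = (131/281)   [reduce mod 281]
reciprocity: (131/281) = +1·(281/131) since 131 mod 4 = 3, 281 mod 4 = 1; sign now +1
(281/131) = (19/131)   [reduce mod 131]
reciprocity: (19/131) = -1·(131/19) since 19 mod 4 = 3, 131 mod 4 = 3; sign now -1
(131/19) = (17/19)   [reduce mod 19]
reciprocity: (17/19) = +1·(19/17) since 17 mod 4 = 1, 19 mod 4 = 3; sign now -1
(19/17) = (2/17)   [reduce mod 17]
2 = 2^1·1; (2/17) = +1 since 17 mod 8 = 1, so (2/17) = (+1)^1·(1/17); sign now -1
(1/17) = 1; final value = sign = -1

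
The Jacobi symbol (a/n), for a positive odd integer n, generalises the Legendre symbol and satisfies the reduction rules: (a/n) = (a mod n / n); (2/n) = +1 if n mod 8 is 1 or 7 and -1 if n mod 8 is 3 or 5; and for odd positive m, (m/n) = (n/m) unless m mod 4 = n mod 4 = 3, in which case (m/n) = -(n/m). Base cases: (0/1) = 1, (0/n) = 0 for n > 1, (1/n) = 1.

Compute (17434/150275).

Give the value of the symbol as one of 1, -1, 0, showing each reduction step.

17434 = 2^1·8717; (2/150275) = -1 since 150275 mod 8 = 3, so (17434/150275) = (-1)^1·(8717/150275); sign now -1
reciprocity: (8717/150275) = +1·(150275/8717) since 8717 mod 4 = 1, 150275 mod 4 = 3; sign now -1
(150275/8717) = (2086/8717)   [reduce mod 8717]
2086 = 2^1·1043; (2/8717) = -1 since 8717 mod 8 = 5, so (2086/8717) = (-1)^1·(1043/8717); sign now +1
reciprocity: (1043/8717) = +1·(8717/1043) since 1043 mod 4 = 3, 8717 mod 4 = 1; sign now +1
(8717/1043) = (373/1043)   [reduce mod 1043]
reciprocity: (373/1043) = +1·(1043/373) since 373 mod 4 = 1, 1043 mod 4 = 3; sign now +1
(1043/373) = (297/373)   [reduce mod 373]
reciprocity: (297/373) = +1·(373/297) since 297 mod 4 = 1, 373 mod 4 = 1; sign now +1
(373/297) = (76/297)   [reduce mod 297]
76 = 2^2·19; (2/297) = +1 since 297 mod 8 = 1, so (76/297) = (+1)^2·(19/297); sign now +1
reciprocity: (19/297) = +1·(297/19) since 19 mod 4 = 3, 297 mod 4 = 1; sign now +1
(297/19) = (12/19)   [reduce mod 19]
12 = 2^2·3; (2/19) = -1 since 19 mod 8 = 3, so (12/19) = (-1)^2·(3/19); sign now +1
reciprocity: (3/19) = -1·(19/3) since 3 mod 4 = 3, 19 mod 4 = 3; sign now -1
(19/3) = (1/3)   [reduce mod 3]
(1/3) = 1; final value = sign = -1

-1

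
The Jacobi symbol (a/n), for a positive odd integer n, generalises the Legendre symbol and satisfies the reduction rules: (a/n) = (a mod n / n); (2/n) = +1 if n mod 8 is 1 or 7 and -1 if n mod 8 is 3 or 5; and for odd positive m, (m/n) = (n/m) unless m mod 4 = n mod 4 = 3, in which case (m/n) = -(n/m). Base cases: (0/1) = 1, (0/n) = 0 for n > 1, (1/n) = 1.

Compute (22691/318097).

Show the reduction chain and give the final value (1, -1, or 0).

reciprocity: (22691/318097) = +1·(318097/22691) since 22691 mod 4 = 3, 318097 mod 4 = 1; sign now +1
(318097/22691) = (423/22691)   [reduce mod 22691]
reciprocity: (423/22691) = -1·(22691/423) since 423 mod 4 = 3, 22691 mod 4 = 3; sign now -1
(22691/423) = (272/423)   [reduce mod 423]
272 = 2^4·17; (2/423) = +1 since 423 mod 8 = 7, so (272/423) = (+1)^4·(17/423); sign now -1
reciprocity: (17/423) = +1·(423/17) since 17 mod 4 = 1, 423 mod 4 = 3; sign now -1
(423/17) = (15/17)   [reduce mod 17]
reciprocity: (15/17) = +1·(17/15) since 15 mod 4 = 3, 17 mod 4 = 1; sign now -1
(17/15) = (2/15)   [reduce mod 15]
2 = 2^1·1; (2/15) = +1 since 15 mod 8 = 7, so (2/15) = (+1)^1·(1/15); sign now -1
(1/15) = 1; final value = sign = -1

-1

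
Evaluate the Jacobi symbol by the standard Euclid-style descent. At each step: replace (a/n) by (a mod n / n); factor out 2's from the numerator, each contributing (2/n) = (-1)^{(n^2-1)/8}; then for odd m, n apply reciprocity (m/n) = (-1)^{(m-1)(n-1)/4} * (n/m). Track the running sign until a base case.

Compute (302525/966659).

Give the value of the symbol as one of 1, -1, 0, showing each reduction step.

reciprocity: (302525/966659) = +1·(966659/302525) since 302525 mod 4 = 1, 966659 mod 4 = 3; sign now +1
(966659/302525) = (59084/302525)   [reduce mod 302525]
59084 = 2^2·14771; (2/302525) = -1 since 302525 mod 8 = 5, so (59084/302525) = (-1)^2·(14771/302525); sign now +1
reciprocity: (14771/302525) = +1·(302525/14771) since 14771 mod 4 = 3, 302525 mod 4 = 1; sign now +1
(302525/14771) = (7105/14771)   [reduce mod 14771]
reciprocity: (7105/14771) = +1·(14771/7105) since 7105 mod 4 = 1, 14771 mod 4 = 3; sign now +1
(14771/7105) = (561/7105)   [reduce mod 7105]
reciprocity: (561/7105) = +1·(7105/561) since 561 mod 4 = 1, 7105 mod 4 = 1; sign now +1
(7105/561) = (373/561)   [reduce mod 561]
reciprocity: (373/561) = +1·(561/373) since 373 mod 4 = 1, 561 mod 4 = 1; sign now +1
(561/373) = (188/373)   [reduce mod 373]
188 = 2^2·47; (2/373) = -1 since 373 mod 8 = 5, so (188/373) = (-1)^2·(47/373); sign now +1
reciprocity: (47/373) = +1·(373/47) since 47 mod 4 = 3, 373 mod 4 = 1; sign now +1
(373/47) = (44/47)   [reduce mod 47]
44 = 2^2·11; (2/47) = +1 since 47 mod 8 = 7, so (44/47) = (+1)^2·(11/47); sign now +1
reciprocity: (11/47) = -1·(47/11) since 11 mod 4 = 3, 47 mod 4 = 3; sign now -1
(47/11) = (3/11)   [reduce mod 11]
reciprocity: (3/11) = -1·(11/3) since 3 mod 4 = 3, 11 mod 4 = 3; sign now +1
(11/3) = (2/3)   [reduce mod 3]
2 = 2^1·1; (2/3) = -1 since 3 mod 8 = 3, so (2/3) = (-1)^1·(1/3); sign now -1
(1/3) = 1; final value = sign = -1

-1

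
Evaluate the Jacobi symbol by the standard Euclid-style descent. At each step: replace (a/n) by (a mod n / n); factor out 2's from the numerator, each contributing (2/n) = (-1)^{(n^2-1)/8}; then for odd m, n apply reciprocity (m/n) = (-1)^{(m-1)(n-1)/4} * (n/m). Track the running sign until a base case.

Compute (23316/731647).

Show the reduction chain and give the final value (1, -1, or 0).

23316 = 2^2·5829; (2/731647) = +1 since 731647 mod 8 = 7, so (23316/731647) = (+1)^2·(5829/731647); sign now +1
reciprocity: (5829/731647) = +1·(731647/5829) since 5829 mod 4 = 1, 731647 mod 4 = 3; sign now +1
(731647/5829) = (3022/5829)   [reduce mod 5829]
3022 = 2^1·1511; (2/5829) = -1 since 5829 mod 8 = 5, so (3022/5829) = (-1)^1·(1511/5829); sign now -1
reciprocity: (1511/5829) = +1·(5829/1511) since 1511 mod 4 = 3, 5829 mod 4 = 1; sign now -1
(5829/1511) = (1296/1511)   [reduce mod 1511]
1296 = 2^4·81; (2/1511) = +1 since 1511 mod 8 = 7, so (1296/1511) = (+1)^4·(81/1511); sign now -1
reciprocity: (81/1511) = +1·(1511/81) since 81 mod 4 = 1, 1511 mod 4 = 3; sign now -1
(1511/81) = (53/81)   [reduce mod 81]
reciprocity: (53/81) = +1·(81/53) since 53 mod 4 = 1, 81 mod 4 = 1; sign now -1
(81/53) = (28/53)   [reduce mod 53]
28 = 2^2·7; (2/53) = -1 since 53 mod 8 = 5, so (28/53) = (-1)^2·(7/53); sign now -1
reciprocity: (7/53) = +1·(53/7) since 7 mod 4 = 3, 53 mod 4 = 1; sign now -1
(53/7) = (4/7)   [reduce mod 7]
4 = 2^2·1; (2/7) = +1 since 7 mod 8 = 7, so (4/7) = (+1)^2·(1/7); sign now -1
(1/7) = 1; final value = sign = -1

-1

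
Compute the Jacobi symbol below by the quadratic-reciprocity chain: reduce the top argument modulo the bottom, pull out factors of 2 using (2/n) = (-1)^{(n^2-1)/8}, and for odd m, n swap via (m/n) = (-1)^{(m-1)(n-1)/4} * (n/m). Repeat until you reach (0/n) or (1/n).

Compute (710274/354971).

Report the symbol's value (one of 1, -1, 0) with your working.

(710274/354971): 710274 mod 354971 = 332, so (710274/354971) = (332/354971)
factor out 2^2: 332 = 2^2·83; with 354971 mod 8 = 3, (2/354971) = -1; sign now +1; continue with (83/354971)
flip (83/354971) -> (354971/83): both odd, 83 mod 4 = 3, 354971 mod 4 = 3, so the flip contributes -1; sign now -1
(354971/83): 354971 mod 83 = 63, so (354971/83) = (63/83)
flip (63/83) -> (83/63): both odd, 63 mod 4 = 3, 83 mod 4 = 3, so the flip contributes -1; sign now +1
(83/63): 83 mod 63 = 20, so (83/63) = (20/63)
factor out 2^2: 20 = 2^2·5; with 63 mod 8 = 7, (2/63) = +1; sign now +1; continue with (5/63)
flip (5/63) -> (63/5): both odd, 5 mod 4 = 1, 63 mod 4 = 3, so the flip contributes +1; sign now +1
(63/5): 63 mod 5 = 3, so (63/5) = (3/5)
flip (3/5) -> (5/3): both odd, 3 mod 4 = 3, 5 mod 4 = 1, so the flip contributes +1; sign now +1
(5/3): 5 mod 3 = 2, so (5/3) = (2/3)
factor out 2^1: 2 = 2^1·1; with 3 mod 8 = 3, (2/3) = -1; sign now -1; continue with (1/3)
reached (1/3) = 1, so the symbol is -1

-1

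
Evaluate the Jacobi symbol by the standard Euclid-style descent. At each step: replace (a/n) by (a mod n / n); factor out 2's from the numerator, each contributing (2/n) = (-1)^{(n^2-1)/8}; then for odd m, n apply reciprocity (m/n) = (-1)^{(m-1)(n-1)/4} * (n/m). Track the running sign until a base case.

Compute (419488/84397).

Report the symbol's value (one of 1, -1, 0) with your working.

(419488/84397) = (81900/84397)   [reduce mod 84397]
81900 = 2^2·20475; (2/84397) = -1 since 84397 mod 8 = 5, so (81900/84397) = (-1)^2·(20475/84397); sign now +1
reciprocity: (20475/84397) = +1·(84397/20475) since 20475 mod 4 = 3, 84397 mod 4 = 1; sign now +1
(84397/20475) = (2497/20475)   [reduce mod 20475]
reciprocity: (2497/20475) = +1·(20475/2497) since 2497 mod 4 = 1, 20475 mod 4 = 3; sign now +1
(20475/2497) = (499/2497)   [reduce mod 2497]
reciprocity: (499/2497) = +1·(2497/499) since 499 mod 4 = 3, 2497 mod 4 = 1; sign now +1
(2497/499) = (2/499)   [reduce mod 499]
2 = 2^1·1; (2/499) = -1 since 499 mod 8 = 3, so (2/499) = (-1)^1·(1/499); sign now -1
(1/499) = 1; final value = sign = -1

-1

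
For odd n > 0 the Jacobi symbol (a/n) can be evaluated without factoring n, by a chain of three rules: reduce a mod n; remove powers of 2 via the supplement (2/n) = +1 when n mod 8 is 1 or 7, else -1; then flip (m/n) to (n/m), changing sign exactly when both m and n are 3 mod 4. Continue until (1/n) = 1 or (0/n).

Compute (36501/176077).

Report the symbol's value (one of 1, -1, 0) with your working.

1

reciprocity: (36501/176077) = +1·(176077/36501) since 36501 mod 4 = 1, 176077 mod 4 = 1; sign now +1
(176077/36501) = (30073/36501)   [reduce mod 36501]
reciprocity: (30073/36501) = +1·(36501/30073) since 30073 mod 4 = 1, 36501 mod 4 = 1; sign now +1
(36501/30073) = (6428/30073)   [reduce mod 30073]
6428 = 2^2·1607; (2/30073) = +1 since 30073 mod 8 = 1, so (6428/30073) = (+1)^2·(1607/30073); sign now +1
reciprocity: (1607/30073) = +1·(30073/1607) since 1607 mod 4 = 3, 30073 mod 4 = 1; sign now +1
(30073/1607) = (1147/1607)   [reduce mod 1607]
reciprocity: (1147/1607) = -1·(1607/1147) since 1147 mod 4 = 3, 1607 mod 4 = 3; sign now -1
(1607/1147) = (460/1147)   [reduce mod 1147]
460 = 2^2·115; (2/1147) = -1 since 1147 mod 8 = 3, so (460/1147) = (-1)^2·(115/1147); sign now -1
reciprocity: (115/1147) = -1·(1147/115) since 115 mod 4 = 3, 1147 mod 4 = 3; sign now +1
(1147/115) = (112/115)   [reduce mod 115]
112 = 2^4·7; (2/115) = -1 since 115 mod 8 = 3, so (112/115) = (-1)^4·(7/115); sign now +1
reciprocity: (7/115) = -1·(115/7) since 7 mod 4 = 3, 115 mod 4 = 3; sign now -1
(115/7) = (3/7)   [reduce mod 7]
reciprocity: (3/7) = -1·(7/3) since 3 mod 4 = 3, 7 mod 4 = 3; sign now +1
(7/3) = (1/3)   [reduce mod 3]
(1/3) = 1; final value = sign = +1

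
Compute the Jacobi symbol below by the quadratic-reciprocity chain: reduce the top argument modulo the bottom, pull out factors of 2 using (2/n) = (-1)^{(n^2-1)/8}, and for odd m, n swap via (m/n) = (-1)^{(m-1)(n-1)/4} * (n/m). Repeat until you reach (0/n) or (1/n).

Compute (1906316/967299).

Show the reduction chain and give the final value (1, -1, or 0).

(1906316/967299): 1906316 mod 967299 = 939017, so (1906316/967299) = (939017/967299)
flip (939017/967299) -> (967299/939017): both odd, 939017 mod 4 = 1, 967299 mod 4 = 3, so the flip contributes +1; sign now +1
(967299/939017): 967299 mod 939017 = 28282, so (967299/939017) = (28282/939017)
factor out 2^1: 28282 = 2^1·14141; with 939017 mod 8 = 1, (2/939017) = +1; sign now +1; continue with (14141/939017)
flip (14141/939017) -> (939017/14141): both odd, 14141 mod 4 = 1, 939017 mod 4 = 1, so the flip contributes +1; sign now +1
(939017/14141): 939017 mod 14141 = 5711, so (939017/14141) = (5711/14141)
flip (5711/14141) -> (14141/5711): both odd, 5711 mod 4 = 3, 14141 mod 4 = 1, so the flip contributes +1; sign now +1
(14141/5711): 14141 mod 5711 = 2719, so (14141/5711) = (2719/5711)
flip (2719/5711) -> (5711/2719): both odd, 2719 mod 4 = 3, 5711 mod 4 = 3, so the flip contributes -1; sign now -1
(5711/2719): 5711 mod 2719 = 273, so (5711/2719) = (273/2719)
flip (273/2719) -> (2719/273): both odd, 273 mod 4 = 1, 2719 mod 4 = 3, so the flip contributes +1; sign now -1
(2719/273): 2719 mod 273 = 262, so (2719/273) = (262/273)
factor out 2^1: 262 = 2^1·131; with 273 mod 8 = 1, (2/273) = +1; sign now -1; continue with (131/273)
flip (131/273) -> (273/131): both odd, 131 mod 4 = 3, 273 mod 4 = 1, so the flip contributes +1; sign now -1
(273/131): 273 mod 131 = 11, so (273/131) = (11/131)
flip (11/131) -> (131/11): both odd, 11 mod 4 = 3, 131 mod 4 = 3, so the flip contributes -1; sign now +1
(131/11): 131 mod 11 = 10, so (131/11) = (10/11)
factor out 2^1: 10 = 2^1·5; with 11 mod 8 = 3, (2/11) = -1; sign now -1; continue with (5/11)
flip (5/11) -> (11/5): both odd, 5 mod 4 = 1, 11 mod 4 = 3, so the flip contributes +1; sign now -1
(11/5): 11 mod 5 = 1, so (11/5) = (1/5)
reached (1/5) = 1, so the symbol is -1

-1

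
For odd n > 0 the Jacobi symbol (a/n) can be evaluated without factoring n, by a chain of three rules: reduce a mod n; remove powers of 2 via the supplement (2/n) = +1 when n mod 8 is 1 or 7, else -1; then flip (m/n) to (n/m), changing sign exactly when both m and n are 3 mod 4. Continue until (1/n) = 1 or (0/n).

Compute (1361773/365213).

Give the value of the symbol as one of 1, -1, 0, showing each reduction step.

(1361773/365213): 1361773 mod 365213 = 266134, so (1361773/365213) = (266134/365213)
factor out 2^1: 266134 = 2^1·133067; with 365213 mod 8 = 5, (2/365213) = -1; sign now -1; continue with (133067/365213)
flip (133067/365213) -> (365213/133067): both odd, 133067 mod 4 = 3, 365213 mod 4 = 1, so the flip contributes +1; sign now -1
(365213/133067): 365213 mod 133067 = 99079, so (365213/133067) = (99079/133067)
flip (99079/133067) -> (133067/99079): both odd, 99079 mod 4 = 3, 133067 mod 4 = 3, so the flip contributes -1; sign now +1
(133067/99079): 133067 mod 99079 = 33988, so (133067/99079) = (33988/99079)
factor out 2^2: 33988 = 2^2·8497; with 99079 mod 8 = 7, (2/99079) = +1; sign now +1; continue with (8497/99079)
flip (8497/99079) -> (99079/8497): both odd, 8497 mod 4 = 1, 99079 mod 4 = 3, so the flip contributes +1; sign now +1
(99079/8497): 99079 mod 8497 = 5612, so (99079/8497) = (5612/8497)
factor out 2^2: 5612 = 2^2·1403; with 8497 mod 8 = 1, (2/8497) = +1; sign now +1; continue with (1403/8497)
flip (1403/8497) -> (8497/1403): both odd, 1403 mod 4 = 3, 8497 mod 4 = 1, so the flip contributes +1; sign now +1
(8497/1403): 8497 mod 1403 = 79, so (8497/1403) = (79/1403)
flip (79/1403) -> (1403/79): both odd, 79 mod 4 = 3, 1403 mod 4 = 3, so the flip contributes -1; sign now -1
(1403/79): 1403 mod 79 = 60, so (1403/79) = (60/79)
factor out 2^2: 60 = 2^2·15; with 79 mod 8 = 7, (2/79) = +1; sign now -1; continue with (15/79)
flip (15/79) -> (79/15): both odd, 15 mod 4 = 3, 79 mod 4 = 3, so the flip contributes -1; sign now +1
(79/15): 79 mod 15 = 4, so (79/15) = (4/15)
factor out 2^2: 4 = 2^2·1; with 15 mod 8 = 7, (2/15) = +1; sign now +1; continue with (1/15)
reached (1/15) = 1, so the symbol is +1

1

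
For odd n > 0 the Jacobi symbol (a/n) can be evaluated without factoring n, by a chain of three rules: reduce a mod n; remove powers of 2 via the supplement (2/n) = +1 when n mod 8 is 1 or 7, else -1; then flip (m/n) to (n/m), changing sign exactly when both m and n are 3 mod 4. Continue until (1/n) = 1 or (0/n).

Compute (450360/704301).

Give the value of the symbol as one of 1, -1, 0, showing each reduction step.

factor out 2^3: 450360 = 2^3·56295; with 704301 mod 8 = 5, (2/704301) = -1; sign now -1; continue with (56295/704301)
flip (56295/704301) -> (704301/56295): both odd, 56295 mod 4 = 3, 704301 mod 4 = 1, so the flip contributes +1; sign now -1
(704301/56295): 704301 mod 56295 = 28761, so (704301/56295) = (28761/56295)
flip (28761/56295) -> (56295/28761): both odd, 28761 mod 4 = 1, 56295 mod 4 = 3, so the flip contributes +1; sign now -1
(56295/28761): 56295 mod 28761 = 27534, so (56295/28761) = (27534/28761)
factor out 2^1: 27534 = 2^1·13767; with 28761 mod 8 = 1, (2/28761) = +1; sign now -1; continue with (13767/28761)
flip (13767/28761) -> (28761/13767): both odd, 13767 mod 4 = 3, 28761 mod 4 = 1, so the flip contributes +1; sign now -1
(28761/13767): 28761 mod 13767 = 1227, so (28761/13767) = (1227/13767)
flip (1227/13767) -> (13767/1227): both odd, 1227 mod 4 = 3, 13767 mod 4 = 3, so the flip contributes -1; sign now +1
(13767/1227): 13767 mod 1227 = 270, so (13767/1227) = (270/1227)
factor out 2^1: 270 = 2^1·135; with 1227 mod 8 = 3, (2/1227) = -1; sign now -1; continue with (135/1227)
flip (135/1227) -> (1227/135): both odd, 135 mod 4 = 3, 1227 mod 4 = 3, so the flip contributes -1; sign now +1
(1227/135): 1227 mod 135 = 12, so (1227/135) = (12/135)
factor out 2^2: 12 = 2^2·3; with 135 mod 8 = 7, (2/135) = +1; sign now +1; continue with (3/135)
flip (3/135) -> (135/3): both odd, 3 mod 4 = 3, 135 mod 4 = 3, so the flip contributes -1; sign now -1
(135/3): 135 mod 3 = 0, so (135/3) = (0/3)
reached (0/3); gcd(a, n) > 1, so (0/3) = 0 and the symbol is 0

0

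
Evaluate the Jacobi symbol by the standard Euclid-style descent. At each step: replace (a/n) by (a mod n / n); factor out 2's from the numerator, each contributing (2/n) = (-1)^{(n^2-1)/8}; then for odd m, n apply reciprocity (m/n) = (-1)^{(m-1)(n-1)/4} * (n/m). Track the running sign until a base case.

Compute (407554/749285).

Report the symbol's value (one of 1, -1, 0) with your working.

-1

407554 = 2^1·203777; (2/749285) = -1 since 749285 mod 8 = 5, so (407554/749285) = (-1)^1·(203777/749285); sign now -1
reciprocity: (203777/749285) = +1·(749285/203777) since 203777 mod 4 = 1, 749285 mod 4 = 1; sign now -1
(749285/203777) = (137954/203777)   [reduce mod 203777]
137954 = 2^1·68977; (2/203777) = +1 since 203777 mod 8 = 1, so (137954/203777) = (+1)^1·(68977/203777); sign now -1
reciprocity: (68977/203777) = +1·(203777/68977) since 68977 mod 4 = 1, 203777 mod 4 = 1; sign now -1
(203777/68977) = (65823/68977)   [reduce mod 68977]
reciprocity: (65823/68977) = +1·(68977/65823) since 65823 mod 4 = 3, 68977 mod 4 = 1; sign now -1
(68977/65823) = (3154/65823)   [reduce mod 65823]
3154 = 2^1·1577; (2/65823) = +1 since 65823 mod 8 = 7, so (3154/65823) = (+1)^1·(1577/65823); sign now -1
reciprocity: (1577/65823) = +1·(65823/1577) since 1577 mod 4 = 1, 65823 mod 4 = 3; sign now -1
(65823/1577) = (1166/1577)   [reduce mod 1577]
1166 = 2^1·583; (2/1577) = +1 since 1577 mod 8 = 1, so (1166/1577) = (+1)^1·(583/1577); sign now -1
reciprocity: (583/1577) = +1·(1577/583) since 583 mod 4 = 3, 1577 mod 4 = 1; sign now -1
(1577/583) = (411/583)   [reduce mod 583]
reciprocity: (411/583) = -1·(583/411) since 411 mod 4 = 3, 583 mod 4 = 3; sign now +1
(583/411) = (172/411)   [reduce mod 411]
172 = 2^2·43; (2/411) = -1 since 411 mod 8 = 3, so (172/411) = (-1)^2·(43/411); sign now +1
reciprocity: (43/411) = -1·(411/43) since 43 mod 4 = 3, 411 mod 4 = 3; sign now -1
(411/43) = (24/43)   [reduce mod 43]
24 = 2^3·3; (2/43) = -1 since 43 mod 8 = 3, so (24/43) = (-1)^3·(3/43); sign now +1
reciprocity: (3/43) = -1·(43/3) since 3 mod 4 = 3, 43 mod 4 = 3; sign now -1
(43/3) = (1/3)   [reduce mod 3]
(1/3) = 1; final value = sign = -1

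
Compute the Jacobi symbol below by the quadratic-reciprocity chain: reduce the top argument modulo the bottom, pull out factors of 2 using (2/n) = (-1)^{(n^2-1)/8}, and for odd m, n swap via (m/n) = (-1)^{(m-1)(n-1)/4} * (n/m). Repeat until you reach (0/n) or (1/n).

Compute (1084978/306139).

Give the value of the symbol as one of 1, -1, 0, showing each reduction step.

(1084978/306139): 1084978 mod 306139 = 166561, so (1084978/306139) = (166561/306139)
flip (166561/306139) -> (306139/166561): both odd, 166561 mod 4 = 1, 306139 mod 4 = 3, so the flip contributes +1; sign now +1
(306139/166561): 306139 mod 166561 = 139578, so (306139/166561) = (139578/166561)
factor out 2^1: 139578 = 2^1·69789; with 166561 mod 8 = 1, (2/166561) = +1; sign now +1; continue with (69789/166561)
flip (69789/166561) -> (166561/69789): both odd, 69789 mod 4 = 1, 166561 mod 4 = 1, so the flip contributes +1; sign now +1
(166561/69789): 166561 mod 69789 = 26983, so (166561/69789) = (26983/69789)
flip (26983/69789) -> (69789/26983): both odd, 26983 mod 4 = 3, 69789 mod 4 = 1, so the flip contributes +1; sign now +1
(69789/26983): 69789 mod 26983 = 15823, so (69789/26983) = (15823/26983)
flip (15823/26983) -> (26983/15823): both odd, 15823 mod 4 = 3, 26983 mod 4 = 3, so the flip contributes -1; sign now -1
(26983/15823): 26983 mod 15823 = 11160, so (26983/15823) = (11160/15823)
factor out 2^3: 11160 = 2^3·1395; with 15823 mod 8 = 7, (2/15823) = +1; sign now -1; continue with (1395/15823)
flip (1395/15823) -> (15823/1395): both odd, 1395 mod 4 = 3, 15823 mod 4 = 3, so the flip contributes -1; sign now +1
(15823/1395): 15823 mod 1395 = 478, so (15823/1395) = (478/1395)
factor out 2^1: 478 = 2^1·239; with 1395 mod 8 = 3, (2/1395) = -1; sign now -1; continue with (239/1395)
flip (239/1395) -> (1395/239): both odd, 239 mod 4 = 3, 1395 mod 4 = 3, so the flip contributes -1; sign now +1
(1395/239): 1395 mod 239 = 200, so (1395/239) = (200/239)
factor out 2^3: 200 = 2^3·25; with 239 mod 8 = 7, (2/239) = +1; sign now +1; continue with (25/239)
flip (25/239) -> (239/25): both odd, 25 mod 4 = 1, 239 mod 4 = 3, so the flip contributes +1; sign now +1
(239/25): 239 mod 25 = 14, so (239/25) = (14/25)
factor out 2^1: 14 = 2^1·7; with 25 mod 8 = 1, (2/25) = +1; sign now +1; continue with (7/25)
flip (7/25) -> (25/7): both odd, 7 mod 4 = 3, 25 mod 4 = 1, so the flip contributes +1; sign now +1
(25/7): 25 mod 7 = 4, so (25/7) = (4/7)
factor out 2^2: 4 = 2^2·1; with 7 mod 8 = 7, (2/7) = +1; sign now +1; continue with (1/7)
reached (1/7) = 1, so the symbol is +1

1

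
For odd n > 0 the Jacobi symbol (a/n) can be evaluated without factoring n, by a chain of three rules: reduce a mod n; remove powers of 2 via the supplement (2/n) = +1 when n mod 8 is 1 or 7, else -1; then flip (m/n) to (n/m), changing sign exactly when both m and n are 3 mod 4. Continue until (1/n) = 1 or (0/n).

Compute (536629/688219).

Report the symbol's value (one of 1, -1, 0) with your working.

-1

reciprocity: (536629/688219) = +1·(688219/536629) since 536629 mod 4 = 1, 688219 mod 4 = 3; sign now +1
(688219/536629) = (151590/536629)   [reduce mod 536629]
151590 = 2^1·75795; (2/536629) = -1 since 536629 mod 8 = 5, so (151590/536629) = (-1)^1·(75795/536629); sign now -1
reciprocity: (75795/536629) = +1·(536629/75795) since 75795 mod 4 = 3, 536629 mod 4 = 1; sign now -1
(536629/75795) = (6064/75795)   [reduce mod 75795]
6064 = 2^4·379; (2/75795) = -1 since 75795 mod 8 = 3, so (6064/75795) = (-1)^4·(379/75795); sign now -1
reciprocity: (379/75795) = -1·(75795/379) since 379 mod 4 = 3, 75795 mod 4 = 3; sign now +1
(75795/379) = (374/379)   [reduce mod 379]
374 = 2^1·187; (2/379) = -1 since 379 mod 8 = 3, so (374/379) = (-1)^1·(187/379); sign now -1
reciprocity: (187/379) = -1·(379/187) since 187 mod 4 = 3, 379 mod 4 = 3; sign now +1
(379/187) = (5/187)   [reduce mod 187]
reciprocity: (5/187) = +1·(187/5) since 5 mod 4 = 1, 187 mod 4 = 3; sign now +1
(187/5) = (2/5)   [reduce mod 5]
2 = 2^1·1; (2/5) = -1 since 5 mod 8 = 5, so (2/5) = (-1)^1·(1/5); sign now -1
(1/5) = 1; final value = sign = -1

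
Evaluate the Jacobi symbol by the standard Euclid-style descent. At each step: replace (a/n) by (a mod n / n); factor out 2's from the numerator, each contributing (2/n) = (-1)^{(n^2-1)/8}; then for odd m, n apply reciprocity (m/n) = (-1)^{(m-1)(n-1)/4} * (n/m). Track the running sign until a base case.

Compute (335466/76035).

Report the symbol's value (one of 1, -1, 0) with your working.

0

(335466/76035): 335466 mod 76035 = 31326, so (335466/76035) = (31326/76035)
factor out 2^1: 31326 = 2^1·15663; with 76035 mod 8 = 3, (2/76035) = -1; sign now -1; continue with (15663/76035)
flip (15663/76035) -> (76035/15663): both odd, 15663 mod 4 = 3, 76035 mod 4 = 3, so the flip contributes -1; sign now +1
(76035/15663): 76035 mod 15663 = 13383, so (76035/15663) = (13383/15663)
flip (13383/15663) -> (15663/13383): both odd, 13383 mod 4 = 3, 15663 mod 4 = 3, so the flip contributes -1; sign now -1
(15663/13383): 15663 mod 13383 = 2280, so (15663/13383) = (2280/13383)
factor out 2^3: 2280 = 2^3·285; with 13383 mod 8 = 7, (2/13383) = +1; sign now -1; continue with (285/13383)
flip (285/13383) -> (13383/285): both odd, 285 mod 4 = 1, 13383 mod 4 = 3, so the flip contributes +1; sign now -1
(13383/285): 13383 mod 285 = 273, so (13383/285) = (273/285)
flip (273/285) -> (285/273): both odd, 273 mod 4 = 1, 285 mod 4 = 1, so the flip contributes +1; sign now -1
(285/273): 285 mod 273 = 12, so (285/273) = (12/273)
factor out 2^2: 12 = 2^2·3; with 273 mod 8 = 1, (2/273) = +1; sign now -1; continue with (3/273)
flip (3/273) -> (273/3): both odd, 3 mod 4 = 3, 273 mod 4 = 1, so the flip contributes +1; sign now -1
(273/3): 273 mod 3 = 0, so (273/3) = (0/3)
reached (0/3); gcd(a, n) > 1, so (0/3) = 0 and the symbol is 0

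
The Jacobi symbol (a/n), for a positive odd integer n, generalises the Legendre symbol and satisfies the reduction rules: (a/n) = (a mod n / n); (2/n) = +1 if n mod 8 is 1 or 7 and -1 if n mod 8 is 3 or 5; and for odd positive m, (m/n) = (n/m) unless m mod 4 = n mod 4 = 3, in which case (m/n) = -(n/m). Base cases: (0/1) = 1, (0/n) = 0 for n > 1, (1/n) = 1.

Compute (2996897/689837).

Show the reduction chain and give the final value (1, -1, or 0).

(2996897/689837) = (237549/689837)   [reduce mod 689837]
reciprocity: (237549/689837) = +1·(689837/237549) since 237549 mod 4 = 1, 689837 mod 4 = 1; sign now +1
(689837/237549) = (214739/237549)   [reduce mod 237549]
reciprocity: (214739/237549) = +1·(237549/214739) since 214739 mod 4 = 3, 237549 mod 4 = 1; sign now +1
(237549/214739) = (22810/214739)   [reduce mod 214739]
22810 = 2^1·11405; (2/214739) = -1 since 214739 mod 8 = 3, so (22810/214739) = (-1)^1·(11405/214739); sign now -1
reciprocity: (11405/214739) = +1·(214739/11405) since 11405 mod 4 = 1, 214739 mod 4 = 3; sign now -1
(214739/11405) = (9449/11405)   [reduce mod 11405]
reciprocity: (9449/11405) = +1·(11405/9449) since 9449 mod 4 = 1, 11405 mod 4 = 1; sign now -1
(11405/9449) = (1956/9449)   [reduce mod 9449]
1956 = 2^2·489; (2/9449) = +1 since 9449 mod 8 = 1, so (1956/9449) = (+1)^2·(489/9449); sign now -1
reciprocity: (489/9449) = +1·(9449/489) since 489 mod 4 = 1, 9449 mod 4 = 1; sign now -1
(9449/489) = (158/489)   [reduce mod 489]
158 = 2^1·79; (2/489) = +1 since 489 mod 8 = 1, so (158/489) = (+1)^1·(79/489); sign now -1
reciprocity: (79/489) = +1·(489/79) since 79 mod 4 = 3, 489 mod 4 = 1; sign now -1
(489/79) = (15/79)   [reduce mod 79]
reciprocity: (15/79) = -1·(79/15) since 15 mod 4 = 3, 79 mod 4 = 3; sign now +1
(79/15) = (4/15)   [reduce mod 15]
4 = 2^2·1; (2/15) = +1 since 15 mod 8 = 7, so (4/15) = (+1)^2·(1/15); sign now +1
(1/15) = 1; final value = sign = +1

1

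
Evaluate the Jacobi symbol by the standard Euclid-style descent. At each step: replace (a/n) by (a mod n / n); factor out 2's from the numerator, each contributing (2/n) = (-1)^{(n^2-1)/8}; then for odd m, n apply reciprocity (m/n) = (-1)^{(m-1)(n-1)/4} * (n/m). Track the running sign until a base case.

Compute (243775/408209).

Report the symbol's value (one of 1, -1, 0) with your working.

reciprocity: (243775/408209) = +1·(408209/243775) since 243775 mod 4 = 3, 408209 mod 4 = 1; sign now +1
(408209/243775) = (164434/243775)   [reduce mod 243775]
164434 = 2^1·82217; (2/243775) = +1 since 243775 mod 8 = 7, so (164434/243775) = (+1)^1·(82217/243775); sign now +1
reciprocity: (82217/243775) = +1·(243775/82217) since 82217 mod 4 = 1, 243775 mod 4 = 3; sign now +1
(243775/82217) = (79341/82217)   [reduce mod 82217]
reciprocity: (79341/82217) = +1·(82217/79341) since 79341 mod 4 = 1, 82217 mod 4 = 1; sign now +1
(82217/79341) = (2876/79341)   [reduce mod 79341]
2876 = 2^2·719; (2/79341) = -1 since 79341 mod 8 = 5, so (2876/79341) = (-1)^2·(719/79341); sign now +1
reciprocity: (719/79341) = +1·(79341/719) since 719 mod 4 = 3, 79341 mod 4 = 1; sign now +1
(79341/719) = (251/719)   [reduce mod 719]
reciprocity: (251/719) = -1·(719/251) since 251 mod 4 = 3, 719 mod 4 = 3; sign now -1
(719/251) = (217/251)   [reduce mod 251]
reciprocity: (217/251) = +1·(251/217) since 217 mod 4 = 1, 251 mod 4 = 3; sign now -1
(251/217) = (34/217)   [reduce mod 217]
34 = 2^1·17; (2/217) = +1 since 217 mod 8 = 1, so (34/217) = (+1)^1·(17/217); sign now -1
reciprocity: (17/217) = +1·(217/17) since 17 mod 4 = 1, 217 mod 4 = 1; sign now -1
(217/17) = (13/17)   [reduce mod 17]
reciprocity: (13/17) = +1·(17/13) since 13 mod 4 = 1, 17 mod 4 = 1; sign now -1
(17/13) = (4/13)   [reduce mod 13]
4 = 2^2·1; (2/13) = -1 since 13 mod 8 = 5, so (4/13) = (-1)^2·(1/13); sign now -1
(1/13) = 1; final value = sign = -1

-1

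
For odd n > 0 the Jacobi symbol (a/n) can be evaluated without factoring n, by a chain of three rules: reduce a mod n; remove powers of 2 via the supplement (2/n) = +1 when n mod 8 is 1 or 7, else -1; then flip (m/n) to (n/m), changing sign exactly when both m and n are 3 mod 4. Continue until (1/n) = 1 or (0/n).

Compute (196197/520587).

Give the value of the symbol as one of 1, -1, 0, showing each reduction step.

0

flip (196197/520587) -> (520587/196197): both odd, 196197 mod 4 = 1, 520587 mod 4 = 3, so the flip contributes +1; sign now +1
(520587/196197): 520587 mod 196197 = 128193, so (520587/196197) = (128193/196197)
flip (128193/196197) -> (196197/128193): both odd, 128193 mod 4 = 1, 196197 mod 4 = 1, so the flip contributes +1; sign now +1
(196197/128193): 196197 mod 128193 = 68004, so (196197/128193) = (68004/128193)
factor out 2^2: 68004 = 2^2·17001; with 128193 mod 8 = 1, (2/128193) = +1; sign now +1; continue with (17001/128193)
flip (17001/128193) -> (128193/17001): both odd, 17001 mod 4 = 1, 128193 mod 4 = 1, so the flip contributes +1; sign now +1
(128193/17001): 128193 mod 17001 = 9186, so (128193/17001) = (9186/17001)
factor out 2^1: 9186 = 2^1·4593; with 17001 mod 8 = 1, (2/17001) = +1; sign now +1; continue with (4593/17001)
flip (4593/17001) -> (17001/4593): both odd, 4593 mod 4 = 1, 17001 mod 4 = 1, so the flip contributes +1; sign now +1
(17001/4593): 17001 mod 4593 = 3222, so (17001/4593) = (3222/4593)
factor out 2^1: 3222 = 2^1·1611; with 4593 mod 8 = 1, (2/4593) = +1; sign now +1; continue with (1611/4593)
flip (1611/4593) -> (4593/1611): both odd, 1611 mod 4 = 3, 4593 mod 4 = 1, so the flip contributes +1; sign now +1
(4593/1611): 4593 mod 1611 = 1371, so (4593/1611) = (1371/1611)
flip (1371/1611) -> (1611/1371): both odd, 1371 mod 4 = 3, 1611 mod 4 = 3, so the flip contributes -1; sign now -1
(1611/1371): 1611 mod 1371 = 240, so (1611/1371) = (240/1371)
factor out 2^4: 240 = 2^4·15; with 1371 mod 8 = 3, (2/1371) = -1; sign now -1; continue with (15/1371)
flip (15/1371) -> (1371/15): both odd, 15 mod 4 = 3, 1371 mod 4 = 3, so the flip contributes -1; sign now +1
(1371/15): 1371 mod 15 = 6, so (1371/15) = (6/15)
factor out 2^1: 6 = 2^1·3; with 15 mod 8 = 7, (2/15) = +1; sign now +1; continue with (3/15)
flip (3/15) -> (15/3): both odd, 3 mod 4 = 3, 15 mod 4 = 3, so the flip contributes -1; sign now -1
(15/3): 15 mod 3 = 0, so (15/3) = (0/3)
reached (0/3); gcd(a, n) > 1, so (0/3) = 0 and the symbol is 0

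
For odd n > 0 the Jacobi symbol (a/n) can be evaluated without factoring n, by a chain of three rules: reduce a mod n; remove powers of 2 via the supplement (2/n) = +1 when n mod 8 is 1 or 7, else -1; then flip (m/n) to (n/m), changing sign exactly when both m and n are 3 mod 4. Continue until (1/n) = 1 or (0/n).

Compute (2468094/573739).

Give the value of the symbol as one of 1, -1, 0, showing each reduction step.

(2468094/573739): 2468094 mod 573739 = 173138, so (2468094/573739) = (173138/573739)
factor out 2^1: 173138 = 2^1·86569; with 573739 mod 8 = 3, (2/573739) = -1; sign now -1; continue with (86569/573739)
flip (86569/573739) -> (573739/86569): both odd, 86569 mod 4 = 1, 573739 mod 4 = 3, so the flip contributes +1; sign now -1
(573739/86569): 573739 mod 86569 = 54325, so (573739/86569) = (54325/86569)
flip (54325/86569) -> (86569/54325): both odd, 54325 mod 4 = 1, 86569 mod 4 = 1, so the flip contributes +1; sign now -1
(86569/54325): 86569 mod 54325 = 32244, so (86569/54325) = (32244/54325)
factor out 2^2: 32244 = 2^2·8061; with 54325 mod 8 = 5, (2/54325) = -1; sign now -1; continue with (8061/54325)
flip (8061/54325) -> (54325/8061): both odd, 8061 mod 4 = 1, 54325 mod 4 = 1, so the flip contributes +1; sign now -1
(54325/8061): 54325 mod 8061 = 5959, so (54325/8061) = (5959/8061)
flip (5959/8061) -> (8061/5959): both odd, 5959 mod 4 = 3, 8061 mod 4 = 1, so the flip contributes +1; sign now -1
(8061/5959): 8061 mod 5959 = 2102, so (8061/5959) = (2102/5959)
factor out 2^1: 2102 = 2^1·1051; with 5959 mod 8 = 7, (2/5959) = +1; sign now -1; continue with (1051/5959)
flip (1051/5959) -> (5959/1051): both odd, 1051 mod 4 = 3, 5959 mod 4 = 3, so the flip contributes -1; sign now +1
(5959/1051): 5959 mod 1051 = 704, so (5959/1051) = (704/1051)
factor out 2^6: 704 = 2^6·11; with 1051 mod 8 = 3, (2/1051) = -1; sign now +1; continue with (11/1051)
flip (11/1051) -> (1051/11): both odd, 11 mod 4 = 3, 1051 mod 4 = 3, so the flip contributes -1; sign now -1
(1051/11): 1051 mod 11 = 6, so (1051/11) = (6/11)
factor out 2^1: 6 = 2^1·3; with 11 mod 8 = 3, (2/11) = -1; sign now +1; continue with (3/11)
flip (3/11) -> (11/3): both odd, 3 mod 4 = 3, 11 mod 4 = 3, so the flip contributes -1; sign now -1
(11/3): 11 mod 3 = 2, so (11/3) = (2/3)
factor out 2^1: 2 = 2^1·1; with 3 mod 8 = 3, (2/3) = -1; sign now +1; continue with (1/3)
reached (1/3) = 1, so the symbol is +1

1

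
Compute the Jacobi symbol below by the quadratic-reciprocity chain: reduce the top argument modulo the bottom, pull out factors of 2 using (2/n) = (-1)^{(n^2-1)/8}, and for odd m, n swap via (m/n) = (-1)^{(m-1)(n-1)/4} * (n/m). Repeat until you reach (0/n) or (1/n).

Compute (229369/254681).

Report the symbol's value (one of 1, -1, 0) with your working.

flip (229369/254681) -> (254681/229369): both odd, 229369 mod 4 = 1, 254681 mod 4 = 1, so the flip contributes +1; sign now +1
(254681/229369): 254681 mod 229369 = 25312, so (254681/229369) = (25312/229369)
factor out 2^5: 25312 = 2^5·791; with 229369 mod 8 = 1, (2/229369) = +1; sign now +1; continue with (791/229369)
flip (791/229369) -> (229369/791): both odd, 791 mod 4 = 3, 229369 mod 4 = 1, so the flip contributes +1; sign now +1
(229369/791): 229369 mod 791 = 770, so (229369/791) = (770/791)
factor out 2^1: 770 = 2^1·385; with 791 mod 8 = 7, (2/791) = +1; sign now +1; continue with (385/791)
flip (385/791) -> (791/385): both odd, 385 mod 4 = 1, 791 mod 4 = 3, so the flip contributes +1; sign now +1
(791/385): 791 mod 385 = 21, so (791/385) = (21/385)
flip (21/385) -> (385/21): both odd, 21 mod 4 = 1, 385 mod 4 = 1, so the flip contributes +1; sign now +1
(385/21): 385 mod 21 = 7, so (385/21) = (7/21)
flip (7/21) -> (21/7): both odd, 7 mod 4 = 3, 21 mod 4 = 1, so the flip contributes +1; sign now +1
(21/7): 21 mod 7 = 0, so (21/7) = (0/7)
reached (0/7); gcd(a, n) > 1, so (0/7) = 0 and the symbol is 0

0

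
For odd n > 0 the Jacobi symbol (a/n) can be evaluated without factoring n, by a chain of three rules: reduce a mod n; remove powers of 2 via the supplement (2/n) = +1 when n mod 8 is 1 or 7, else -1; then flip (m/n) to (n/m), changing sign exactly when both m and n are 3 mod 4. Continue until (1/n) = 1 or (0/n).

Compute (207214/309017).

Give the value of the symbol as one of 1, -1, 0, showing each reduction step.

factor out 2^1: 207214 = 2^1·103607; with 309017 mod 8 = 1, (2/309017) = +1; sign now +1; continue with (103607/309017)
flip (103607/309017) -> (309017/103607): both odd, 103607 mod 4 = 3, 309017 mod 4 = 1, so the flip contributes +1; sign now +1
(309017/103607): 309017 mod 103607 = 101803, so (309017/103607) = (101803/103607)
flip (101803/103607) -> (103607/101803): both odd, 101803 mod 4 = 3, 103607 mod 4 = 3, so the flip contributes -1; sign now -1
(103607/101803): 103607 mod 101803 = 1804, so (103607/101803) = (1804/101803)
factor out 2^2: 1804 = 2^2·451; with 101803 mod 8 = 3, (2/101803) = -1; sign now -1; continue with (451/101803)
flip (451/101803) -> (101803/451): both odd, 451 mod 4 = 3, 101803 mod 4 = 3, so the flip contributes -1; sign now +1
(101803/451): 101803 mod 451 = 328, so (101803/451) = (328/451)
factor out 2^3: 328 = 2^3·41; with 451 mod 8 = 3, (2/451) = -1; sign now -1; continue with (41/451)
flip (41/451) -> (451/41): both odd, 41 mod 4 = 1, 451 mod 4 = 3, so the flip contributes +1; sign now -1
(451/41): 451 mod 41 = 0, so (451/41) = (0/41)
reached (0/41); gcd(a, n) > 1, so (0/41) = 0 and the symbol is 0

0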